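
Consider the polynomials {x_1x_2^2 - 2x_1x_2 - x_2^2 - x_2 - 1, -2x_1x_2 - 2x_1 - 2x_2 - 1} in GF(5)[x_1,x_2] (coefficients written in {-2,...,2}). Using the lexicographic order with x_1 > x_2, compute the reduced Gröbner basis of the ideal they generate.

f_1 = x_1x_2^2 - 2x_1x_2 - x_2^2 - x_2 - 1, LT = x_1x_2^2.
f_2 = -2x_1x_2 - 2x_1 - 2x_2 - 1, LT = x_1x_2.

S(f_1,f_2): lcm = x_1x_2^2. S = 2x_1x_2 - 2x_2^2 + x_2 - 1.
  leading term x_1x_2: subtract (-1)·f_2 from 2x_1x_2 - 2x_2^2 + x_2 - 1 → -2x_1 - 2x_2^2 - x_2 - 2
  leading term x_1: no divisor's leading term divides it; move -2x_1 to the remainder.
  leading term x_2^2: no divisor's leading term divides it; move -2x_2^2 to the remainder.
  leading term x_2: no divisor's leading term divides it; move -x_2 to the remainder.
  leading term 1: no divisor's leading term divides it; move -2 to the remainder.
  remainder -2x_1 - 2x_2^2 - x_2 - 2 ≠ 0; add g_3 = -2x_1 - 2x_2^2 - x_2 - 2 to the basis.

S(f_1,g_3): lcm = x_1x_2^2. S = -2x_1x_2 - x_2^4 + 2x_2^3 - 2x_2^2 - x_2 - 1.
  leading term x_1x_2: subtract (1)·f_2 from -2x_1x_2 - x_2^4 + 2x_2^3 - 2x_2^2 - x_2 - 1 → 2x_1 - x_2^4 + 2x_2^3 - 2x_2^2 + x_2
  leading term x_1: subtract (-1)·g_3 from 2x_1 - x_2^4 + 2x_2^3 - 2x_2^2 + x_2 → -x_2^4 + 2x_2^3 + x_2^2 - 2
  leading term x_2^4: no divisor's leading term divides it; move -x_2^4 to the remainder.
  leading term x_2^3: no divisor's leading term divides it; move 2x_2^3 to the remainder.
  leading term x_2^2: no divisor's leading term divides it; move x_2^2 to the remainder.
  leading term 1: no divisor's leading term divides it; move -2 to the remainder.
  remainder -x_2^4 + 2x_2^3 + x_2^2 - 2 ≠ 0; add g_4 = -x_2^4 + 2x_2^3 + x_2^2 - 2 to the basis.

S(f_2,g_3): lcm = x_1x_2. S = x_1 - x_2^3 + 2x_2^2 - 2.
  leading term x_1: subtract (2)·g_3 from x_1 - x_2^3 + 2x_2^2 - 2 → -x_2^3 + x_2^2 + 2x_2 + 2
  leading term x_2^3: no divisor's leading term divides it; move -x_2^3 to the remainder.
  leading term x_2^2: no divisor's leading term divides it; move x_2^2 to the remainder.
  leading term x_2: no divisor's leading term divides it; move 2x_2 to the remainder.
  leading term 1: no divisor's leading term divides it; move 2 to the remainder.
  remainder -x_2^3 + x_2^2 + 2x_2 + 2 ≠ 0; add g_5 = -x_2^3 + x_2^2 + 2x_2 + 2 to the basis.

The other S-polynomials (S(f_1,g_4), S(f_2,g_4), S(g_3,g_4), S(f_1,g_5), S(f_2,g_5), S(g_3,g_5), S(g_4,g_5)) all reduce to 0 modulo the current basis, so we have a Gröbner basis.
Inter-reduce: drop elements whose leading term is divisible by another's, tail-reduce, and make monic.

G = {x_1 + x_2^2 - 2x_2 + 1, x_2^3 - x_2^2 - 2x_2 - 2}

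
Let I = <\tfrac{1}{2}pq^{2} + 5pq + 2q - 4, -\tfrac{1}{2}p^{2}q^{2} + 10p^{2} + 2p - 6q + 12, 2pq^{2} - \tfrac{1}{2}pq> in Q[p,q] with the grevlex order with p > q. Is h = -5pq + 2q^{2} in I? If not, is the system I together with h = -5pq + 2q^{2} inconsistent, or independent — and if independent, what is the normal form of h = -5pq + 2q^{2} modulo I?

Adjoining -5pq + 2q^{2} makes the ideal the whole ring: the system is inconsistent.

First compute the reduced Gröbner basis of I by Buchberger's algorithm.
f_1 = \tfrac{1}{2}pq^{2} + 5pq + 2q - 4, LT = pq^{2}.
f_2 = -\tfrac{1}{2}p^{2}q^{2} + 10p^{2} + 2p - 6q + 12, LT = p^{2}q^{2}.
f_3 = 2pq^{2} - \tfrac{1}{2}pq, LT = pq^{2}.

S(f_1,f_2): lcm = p^{2}q^{2}. S = 10p^{2}q + 20p^{2} + 4pq - 4p - 12q + 24.
  reduce S modulo (f_1, f_2, f_3):
  remainder 10p^{2}q + 20p^{2} + 4pq - 4p - 12q + 24 ≠ 0; add k_4 = 10p^{2}q + 20p^{2} + 4pq - 4p - 12q + 24 to the basis.

S(f_1,f_3): lcm = pq^{2}. S = \tfrac{41}{4}pq + 4q - 8.
  reduce S modulo (f_1, f_2, f_3, k_4):
  remainder \tfrac{41}{4}pq + 4q - 8 ≠ 0; add k_5 = \tfrac{41}{4}pq + 4q - 8 to the basis.

S(f_2,f_3): lcm = p^{2}q^{2}. S = \tfrac{1}{4}p^{2}q - 20p^{2} - 4p + 12q - 24.
  reduce S modulo (f_1, f_2, f_3, k_4, k_5):
  remainder -\tfrac{41}{2}p^{2} - \tfrac{39}{10}p + \tfrac{5059}{410}q - \tfrac{5059}{205} ≠ 0; add k_6 = -\tfrac{41}{2}p^{2} - \tfrac{39}{10}p + \tfrac{5059}{410}q - \tfrac{5059}{205} to the basis.

S(f_1,k_4): lcm = p^{2}q^{2}. S = 8p^{2}q - \tfrac{2}{5}pq^{2} + \tfrac{22}{5}pq + \tfrac{6}{5}q^{2} - 8p - \tfrac{12}{5}q.
  reduce S modulo (f_1, f_2, f_3, k_4, k_5, k_6):
  remainder \tfrac{6}{5}q^{2} - \tfrac{72}{41}p - \tfrac{24036}{8405}q + \tfrac{7728}{8405} ≠ 0; add k_7 = \tfrac{6}{5}q^{2} - \tfrac{72}{41}p - \tfrac{24036}{8405}q + \tfrac{7728}{8405} to the basis.

S(f_1,k_5): lcm = pq^{2}. S = 10pq - \tfrac{16}{41}q^{2} + \tfrac{196}{41}q - 8.
  reduce S modulo (f_1, f_2, f_3, k_4, k_5, k_6, k_7):
  remainder -\tfrac{960}{1681}p - \tfrac{3580}{68921}q + \tfrac{7160}{68921} ≠ 0; add k_8 = -\tfrac{960}{1681}p - \tfrac{3580}{68921}q + \tfrac{7160}{68921} to the basis.

S(f_2,k_5): lcm = p^{2}q^{2}. S = -\tfrac{16}{41}pq^{2} - 20p^{2} + \tfrac{32}{41}pq - 4p + 12q - 24.
  reduce S modulo (f_1, f_2, f_3, k_4, k_5, k_6, k_7, k_8):
  remainder -\tfrac{2893}{10086}q + \tfrac{2893}{5043} ≠ 0; add k_9 = -\tfrac{2893}{10086}q + \tfrac{2893}{5043} to the basis.

The other S-polynomials (S(f_2,k_4), S(f_3,k_4), S(f_3,k_5), S(k_4,k_5), S(f_1,k_6), S(f_2,k_6), S(f_3,k_6), S(k_4,k_6), S(k_5,k_6), S(f_1,k_7), S(f_2,k_7), S(f_3,k_7), S(k_4,k_7), S(k_5,k_7), S(k_6,k_7), S(f_1,k_8), S(f_2,k_8), S(f_3,k_8), S(k_4,k_8), S(k_5,k_8), S(k_6,k_8), S(k_7,k_8), S(f_1,k_9), S(f_2,k_9), S(f_3,k_9), S(k_4,k_9), S(k_5,k_9), S(k_6,k_9), S(k_7,k_9), S(k_8,k_9)) all reduce to 0 modulo the current basis, so we have a Gröbner basis.
Inter-reduce: drop elements whose leading term is divisible by another's, tail-reduce, and make monic.
Reduced Gröbner basis: {p, q - 2}.
Label its elements g_1 = p, g_2 = q - 2.

Reduce h = -5pq + 2q^{2} modulo G:
  leading term pq: subtract (-5q)·g_1 from -5pq + 2q^{2} → 2q^{2}
  leading term q^{2}: subtract (2q)·g_2 from 2q^{2} → 4q
  leading term q: subtract (4)·g_2 from 4q → 8
  leading term 1: no divisor's leading term divides it; move 8 to the remainder.
  normal form = 8.
The normal form is nonzero, so h ∉ I. Since h minus its normal form lies in I, I + (h) = I + (r) where r = 8; decide whether this ideal is the whole ring.
Here r = 8 is a nonzero constant, hence a unit: 1 ∈ I + (h), the Gröbner basis of I + (h) is {1}, and the enlarged system has no common solution — adjoining h is inconsistent.

Ideal membership is decidable via reduction modulo a Gröbner basis.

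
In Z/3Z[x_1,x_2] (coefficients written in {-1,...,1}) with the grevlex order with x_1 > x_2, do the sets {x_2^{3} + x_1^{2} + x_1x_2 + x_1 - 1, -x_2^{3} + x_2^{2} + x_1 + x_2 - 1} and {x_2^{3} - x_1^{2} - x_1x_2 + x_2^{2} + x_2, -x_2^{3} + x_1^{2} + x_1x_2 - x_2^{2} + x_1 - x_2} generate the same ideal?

For a fixed monomial order, each ideal has a unique reduced Gröbner basis; comparing bases decides equality.
Buchberger on the first generating set:
f_1 = x_2^{3} + x_1^{2} + x_1x_2 + x_1 - 1, LT = x_2^{3}.
f_2 = -x_2^{3} + x_2^{2} + x_1 + x_2 - 1, LT = x_2^{3}.

S(f_1,f_2): lcm = x_2^{3}. S = x_1^{2} + x_1x_2 + x_2^{2} - x_1 + x_2 + 1.
  leading term x_1^{2}: no divisor's leading term divides it; move x_1^{2} to the remainder.
  leading term x_1x_2: no divisor's leading term divides it; move x_1x_2 to the remainder.
  leading term x_2^{2}: no divisor's leading term divides it; move x_2^{2} to the remainder.
  leading term x_1: no divisor's leading term divides it; move -x_1 to the remainder.
  leading term x_2: no divisor's leading term divides it; move x_2 to the remainder.
  leading term 1: no divisor's leading term divides it; move 1 to the remainder.
  remainder x_1^{2} + x_1x_2 + x_2^{2} - x_1 + x_2 + 1 ≠ 0; add g_3 = x_1^{2} + x_1x_2 + x_2^{2} - x_1 + x_2 + 1 to the basis.

The other S-polynomials (S(f_1,g_3), S(f_2,g_3)) all reduce to 0 modulo the current basis, so we have a Gröbner basis.
Inter-reduce: drop elements whose leading term is divisible by another's, tail-reduce, and make monic.
Reduced Gröbner basis: {x_2^{3} - x_2^{2} - x_1 - x_2 + 1, x_1^{2} + x_1x_2 + x_2^{2} - x_1 + x_2 + 1}.

Buchberger on the second generating set:
h_1 = x_2^{3} - x_1^{2} - x_1x_2 + x_2^{2} + x_2, LT = x_2^{3}.
h_2 = -x_2^{3} + x_1^{2} + x_1x_2 - x_2^{2} + x_1 - x_2, LT = x_2^{3}.

S(h_1,h_2): lcm = x_2^{3}. S = x_1.
  leading term x_1: no divisor's leading term divides it; move x_1 to the remainder.
  remainder x_1 ≠ 0; add k_3 = x_1 to the basis.

The other S-polynomials (S(h_1,k_3), S(h_2,k_3)) all reduce to 0 modulo the current basis, so we have a Gröbner basis.
Inter-reduce: drop elements whose leading term is divisible by another's, tail-reduce, and make monic.
Reduced Gröbner basis: {x_2^{3} + x_2^{2} + x_2, x_1}.

Since the reduced bases disagree, the two ideals are not the same.

No, the ideals differ.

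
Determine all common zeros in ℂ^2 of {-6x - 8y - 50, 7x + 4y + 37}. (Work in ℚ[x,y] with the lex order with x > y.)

{(-3, -4)}

Compute a lex Gröbner basis by Buchberger's algorithm.
f_1 = -6x - 8y - 50, LT = x.
f_2 = 7x + 4y + 37, LT = x.

S(f_1,f_2): lcm = x. S = 16/21y + 64/21.
  reduce S modulo (f_1, f_2):
  remainder 16/21y + 64/21 ≠ 0; add h_3 = 16/21y + 64/21 to the basis.

The other S-polynomials (S(f_1,h_3), S(f_2,h_3)) all reduce to 0 modulo the current basis, so we have a Gröbner basis.
Inter-reduce: drop elements whose leading term is divisible by another's, tail-reduce, and make monic.
Reduced Gröbner basis: {x + 3, y + 4}.

From the last basis element, y + 4 = 0, so y takes values in {-4}. Each choice, substituted upward through the basis, yields the corresponding point(s) of the solution set.
  y = -4: the earlier basis element becomes x + 3 = 0, giving x = -3 — point (-3, -4).
A lex Gröbner basis triangularizes the system, enabling back-substitution.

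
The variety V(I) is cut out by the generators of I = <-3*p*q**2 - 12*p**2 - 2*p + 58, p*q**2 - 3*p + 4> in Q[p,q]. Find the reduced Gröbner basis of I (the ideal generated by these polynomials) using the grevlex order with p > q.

f_1 = -3*p*q**2 - 12*p**2 - 2*p + 58, LT = p*q**2.
f_2 = p*q**2 - 3*p + 4, LT = p*q**2.

S(f_1,f_2): lcm = p*q**2. S = 4*p**2 + 11/3*p - 70/3.
  reduce S modulo (f_1, f_2):
  remainder 4*p**2 + 11/3*p - 70/3 ≠ 0; add g_3 = 4*p**2 + 11/3*p - 70/3 to the basis.

S(f_1,g_3): lcm = p**2*q**2. S = 4*p**3 - 11/12*p*q**2 + 2/3*p**2 + 35/6*q**2 - 58/3*p.
  reduce S modulo (f_1, f_2, g_3):
  remainder 35/6*q**2 + 4*p - 83/6 ≠ 0; add g_4 = 35/6*q**2 + 4*p - 83/6 to the basis.

The other S-polynomials (S(f_2,g_3), S(f_1,g_4), S(f_2,g_4), S(g_3,g_4)) all reduce to 0 modulo the current basis, so we have a Gröbner basis.
Inter-reduce: drop elements whose leading term is divisible by another's, tail-reduce, and make monic.

G = {p**2 + 11/12*p - 35/6, q**2 + 24/35*p - 83/35}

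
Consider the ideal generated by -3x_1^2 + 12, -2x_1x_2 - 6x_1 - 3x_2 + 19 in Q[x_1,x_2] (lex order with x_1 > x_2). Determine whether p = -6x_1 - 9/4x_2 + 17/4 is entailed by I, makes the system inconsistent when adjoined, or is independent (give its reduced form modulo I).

First compute the reduced Gröbner basis of I by Buchberger's algorithm.
f_1 = -3x_1^2 + 12, LT = x_1^2.
f_2 = -2x_1x_2 - 6x_1 - 3x_2 + 19, LT = x_1x_2.

S(f_1,f_2): lcm = x_1^2x_2. S = -3x_1^2 - 3/2x_1x_2 + 19/2x_1 - 4x_2.
  leading term x_1^2: subtract (1)·f_1 from -3x_1^2 - 3/2x_1x_2 + 19/2x_1 - 4x_2 → -3/2x_1x_2 + 19/2x_1 - 4x_2 - 12
  leading term x_1x_2: subtract (3/4)·f_2 from -3/2x_1x_2 + 19/2x_1 - 4x_2 - 12 → 14x_1 - 7/4x_2 - 105/4
  leading term x_1: no divisor's leading term divides it; move 14x_1 to the remainder.
  leading term x_2: no divisor's leading term divides it; move -7/4x_2 to the remainder.
  leading term 1: no divisor's leading term divides it; move -105/4 to the remainder.
  remainder 14x_1 - 7/4x_2 - 105/4 ≠ 0; add h_3 = 14x_1 - 7/4x_2 - 105/4 to the basis.

S(f_2,h_3): lcm = x_1x_2. S = 3x_1 + 1/8x_2^2 + 27/8x_2 - 19/2.
  leading term x_1: subtract (3/14)·h_3 from 3x_1 + 1/8x_2^2 + 27/8x_2 - 19/2 → 1/8x_2^2 + 15/4x_2 - 31/8
  leading term x_2^2: no divisor's leading term divides it; move 1/8x_2^2 to the remainder.
  leading term x_2: no divisor's leading term divides it; move 15/4x_2 to the remainder.
  leading term 1: no divisor's leading term divides it; move -31/8 to the remainder.
  remainder 1/8x_2^2 + 15/4x_2 - 31/8 ≠ 0; add h_4 = 1/8x_2^2 + 15/4x_2 - 31/8 to the basis.

The other S-polynomials (S(f_1,h_3), S(f_1,h_4), S(f_2,h_4), S(h_3,h_4)) all reduce to 0 modulo the current basis, so we have a Gröbner basis.
Inter-reduce: drop elements whose leading term is divisible by another's, tail-reduce, and make monic.
Reduced Gröbner basis: {x_1 - 1/8x_2 - 15/8, x_2^2 + 30x_2 - 31}.
Label its elements g_1 = x_1 - 1/8x_2 - 15/8, g_2 = x_2^2 + 30x_2 - 31.

Reduce p = -6x_1 - 9/4x_2 + 17/4 modulo G:
  leading term x_1: subtract (-6)·g_1 from -6x_1 - 9/4x_2 + 17/4 → -3x_2 - 7
  leading term x_2: no divisor's leading term divides it; move -3x_2 to the remainder.
  leading term 1: no divisor's leading term divides it; move -7 to the remainder.
  normal form = -3x_2 - 7.
The normal form is nonzero, so p ∉ I. Since p minus its normal form lies in I, I + (p) = I + (r) where r = -3x_2 - 7; decide whether this ideal is the whole ring.
Run Buchberger on G together with r (pairs among the g_i already reduce to 0 since G is a Gröbner basis):
g_1 = x_1 - 1/8x_2 - 15/8, LT = x_1.
g_2 = x_2^2 + 30x_2 - 31, LT = x_2^2.
r = -3x_2 - 7, LT = x_2.

S(g_2,r): lcm = x_2^2. S = 83/3x_2 - 31.
  leading term x_2: subtract (-83/9)·r from 83/3x_2 - 31 → -860/9
  leading term 1: no divisor's leading term divides it; move -860/9 to the remainder.
  remainder -860/9 ≠ 0; add m_4 = -860/9 to the basis.

The other S-polynomials (S(g_1,g_2), S(g_1,r), S(g_1,m_4), S(g_2,m_4), S(r,m_4)) all reduce to 0 modulo the current basis, so we have a Gröbner basis.
Inter-reduce: drop elements whose leading term is divisible by another's, tail-reduce, and make monic.
Reduced Gröbner basis: {1}.
The reduced Gröbner basis of I + (p) is {1}: the ideal is the whole ring, so the enlarged system has no common solution — adjoining p is inconsistent.

Ideal membership is decidable via reduction modulo a Gröbner basis.

Adjoining -6x_1 - 9/4x_2 + 17/4 makes the ideal the whole ring: the system is inconsistent.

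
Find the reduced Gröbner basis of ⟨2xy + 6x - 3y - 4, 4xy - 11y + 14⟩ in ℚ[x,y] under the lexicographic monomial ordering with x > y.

f_1 = 2xy + 6x - 3y - 4, LT = xy.
f_2 = 4xy - 11y + 14, LT = xy.

S(f_1,f_2): lcm = xy. S = 3x + 5/4y - 11/2.
  leading term x: no divisor's leading term divides it; move 3x to the remainder.
  leading term y: no divisor's leading term divides it; move 5/4y to the remainder.
  leading term 1: no divisor's leading term divides it; move -11/2 to the remainder.
  remainder 3x + 5/4y - 11/2 ≠ 0; add g_3 = 3x + 5/4y - 11/2 to the basis.

S(f_1,g_3): lcm = xy. S = 3x - 5/12y² + ⅓y - 2.
  leading term x: subtract (1)·g_3 from 3x - 5/12y² + ⅓y - 2 → -5/12y² - 11/12y + 7/2
  leading term y²: no divisor's leading term divides it; move -5/12y² to the remainder.
  leading term y: no divisor's leading term divides it; move -11/12y to the remainder.
  leading term 1: no divisor's leading term divides it; move 7/2 to the remainder.
  remainder -5/12y² - 11/12y + 7/2 ≠ 0; add g_4 = -5/12y² - 11/12y + 7/2 to the basis.

The other S-polynomials (S(f_2,g_3), S(f_1,g_4), S(f_2,g_4), S(g_3,g_4)) all reduce to 0 modulo the current basis, so we have a Gröbner basis.
Inter-reduce: drop elements whose leading term is divisible by another's, tail-reduce, and make monic.

G = {x + 5/12y - 11/6, y² + 11/5y - 42/5}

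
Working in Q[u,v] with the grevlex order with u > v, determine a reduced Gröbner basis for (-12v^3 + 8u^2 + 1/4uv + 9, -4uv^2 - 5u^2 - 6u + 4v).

f_1 = -12v^3 + 8u^2 + 1/4uv + 9, LT = v^3.
f_2 = -4uv^2 - 5u^2 - 6u + 4v, LT = uv^2.

S(f_1,f_2): lcm = uv^3. S = -2/3u^3 - 61/48u^2v - 3/2uv + v^2 - 3/4u.
  leading term u^3: no divisor's leading term divides it; move -2/3u^3 to the remainder.
  leading term u^2v: no divisor's leading term divides it; move -61/48u^2v to the remainder.
  leading term uv: no divisor's leading term divides it; move -3/2uv to the remainder.
  leading term v^2: no divisor's leading term divides it; move v^2 to the remainder.
  leading term u: no divisor's leading term divides it; move -3/4u to the remainder.
  remainder -2/3u^3 - 61/48u^2v - 3/2uv + v^2 - 3/4u ≠ 0; add g_3 = -2/3u^3 - 61/48u^2v - 3/2uv + v^2 - 3/4u to the basis.

S(f_1,g_3): leading monomials are coprime, so the S-polynomial reduces to 0 (Buchberger's first criterion).
S(f_2,g_3): lcm = u^3v^2. S = -61/32u^2v^3 + 5/4u^4 - 9/4uv^3 + 3/2v^4 + 3/2u^3 - u^2v - 9/8uv^2.
  leading term u^2v^3: subtract (61/384u^2)·f_1 from -61/32u^2v^3 + 5/4u^4 - 9/4uv^3 + 3/2v^4 + 3/2u^3 - u^2v - 9/8uv^2 → -1/48u^4 - 61/1536u^3v - 9/4uv^3 + 3/2v^4 + 3/2u^3 - u^2v - 9/8uv^2 - 183/128u^2
  leading term u^4: subtract (1/32u)·g_3 from -1/48u^4 - 61/1536u^3v - 9/4uv^3 + 3/2v^4 + 3/2u^3 - u^2v - 9/8uv^2 - 183/128u^2 → -9/4uv^3 + 3/2v^4 + 3/2u^3 - 61/64u^2v - 37/32uv^2 - 45/32u^2
  leading term uv^3: subtract (3/16u)·f_1 from -9/4uv^3 + 3/2v^4 + 3/2u^3 - 61/64u^2v - 37/32uv^2 - 45/32u^2 → 3/2v^4 - u^2v - 37/32uv^2 - 45/32u^2 - 27/16u
  leading term v^4: subtract (-1/8v)·f_1 from 3/2v^4 - u^2v - 37/32uv^2 - 45/32u^2 - 27/16u → -9/8uv^2 - 45/32u^2 - 27/16u + 9/8v
  leading term uv^2: subtract (9/32)·f_2 from -9/8uv^2 - 45/32u^2 - 27/16u + 9/8v → 0
  remainder 0.

Every S-polynomial of the final basis reduces to 0, so we have a Gröbner basis.

G = {u^3 + 61/32u^2v + 9/4uv - 3/2v^2 + 9/8u, uv^2 + 5/4u^2 + 3/2u - v, v^3 - 2/3u^2 - 1/48uv - 3/4}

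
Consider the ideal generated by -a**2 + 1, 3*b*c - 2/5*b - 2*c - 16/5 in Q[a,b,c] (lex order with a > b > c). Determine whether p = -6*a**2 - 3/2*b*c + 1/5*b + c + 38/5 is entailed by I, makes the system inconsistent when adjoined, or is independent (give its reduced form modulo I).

-6*a**2 - 3/2*b*c + 1/5*b + c + 38/5 lies in I (it reduces to 0).

First compute the reduced Gröbner basis of I by Buchberger's algorithm.
f_1 = -a**2 + 1, LT = a**2.
f_2 = 3*b*c - 2/5*b - 2*c - 16/5, LT = b*c.

S(f_1,f_2): leading monomials are coprime, so the S-polynomial reduces to 0 (Buchberger's first criterion).
Every S-polynomial of the final basis reduces to 0, so we have a Gröbner basis.
Inter-reduce: drop elements whose leading term is divisible by another's, tail-reduce, and make monic.
Reduced Gröbner basis: {a**2 - 1, b*c - 2/15*b - 2/3*c - 16/15}.
Label its elements g_1 = a**2 - 1, g_2 = b*c - 2/15*b - 2/3*c - 16/15.

Reduce p = -6*a**2 - 3/2*b*c + 1/5*b + c + 38/5 modulo G:
  leading term a**2: subtract (-6)·g_1 from -6*a**2 - 3/2*b*c + 1/5*b + c + 38/5 → -3/2*b*c + 1/5*b + c + 8/5
  leading term b*c: subtract (-3/2)·g_2 from -3/2*b*c + 1/5*b + c + 8/5 → 0
  normal form = 0.
Since the normal form is 0, p ∈ I.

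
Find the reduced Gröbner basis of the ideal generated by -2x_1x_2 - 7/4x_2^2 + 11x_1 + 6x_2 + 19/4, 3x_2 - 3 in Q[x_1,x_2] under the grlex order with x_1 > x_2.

This is the nonlinear analogue of row-reducing a linear system.

f_1 = -2x_1x_2 - 7/4x_2^2 + 11x_1 + 6x_2 + 19/4, LT = x_1x_2.
f_2 = 3x_2 - 3, LT = x_2.

S(f_1,f_2): lcm = x_1x_2. S = 7/8x_2^2 - 9/2x_1 - 3x_2 - 19/8.
  leading term x_2^2: subtract (7/24x_2)·f_2 from 7/8x_2^2 - 9/2x_1 - 3x_2 - 19/8 → -9/2x_1 - 17/8x_2 - 19/8
  leading term x_1: no divisor's leading term divides it; move -9/2x_1 to the remainder.
  leading term x_2: subtract (-17/24)·f_2 from -17/8x_2 - 19/8 → -9/2
  leading term 1: no divisor's leading term divides it; move -9/2 to the remainder.
  remainder -9/2x_1 - 9/2 ≠ 0; add g_3 = -9/2x_1 - 9/2 to the basis.

S(f_1,g_3): lcm = x_1x_2. S = 7/8x_2^2 - 11/2x_1 - 4x_2 - 19/8.
  leading term x_2^2: subtract (7/24x_2)·f_2 from 7/8x_2^2 - 11/2x_1 - 4x_2 - 19/8 → -11/2x_1 - 25/8x_2 - 19/8
  leading term x_1: subtract (11/9)·g_3 from -11/2x_1 - 25/8x_2 - 19/8 → -25/8x_2 + 25/8
  leading term x_2: subtract (-25/24)·f_2 from -25/8x_2 + 25/8 → 0
  remainder 0.

S(f_2,g_3): leading monomials are coprime, so the S-polynomial reduces to 0 (Buchberger's first criterion).
Every S-polynomial of the final basis reduces to 0, so we have a Gröbner basis.
Inter-reduce: drop elements whose leading term is divisible by another's, tail-reduce, and make monic.

G = {x_1 + 1, x_2 - 1}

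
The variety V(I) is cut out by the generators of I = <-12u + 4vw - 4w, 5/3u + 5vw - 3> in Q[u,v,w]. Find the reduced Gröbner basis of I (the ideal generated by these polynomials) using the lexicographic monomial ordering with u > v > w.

G = {u + 3/10w - 9/50, vw - 1/10w - 27/50}

f_1 = -12u + 4vw - 4w, LT = u.
f_2 = 5/3u + 5vw - 3, LT = u.

S(f_1,f_2): lcm = u. S = -10/3vw + 1/3w + 9/5.
  leading term vw: no divisor's leading term divides it; move -10/3vw to the remainder.
  leading term w: no divisor's leading term divides it; move 1/3w to the remainder.
  leading term 1: no divisor's leading term divides it; move 9/5 to the remainder.
  remainder -10/3vw + 1/3w + 9/5 ≠ 0; add g_3 = -10/3vw + 1/3w + 9/5 to the basis.

S(f_1,g_3): leading monomials are coprime, so the S-polynomial reduces to 0 (Buchberger's first criterion).
S(f_2,g_3): leading monomials are coprime, so the S-polynomial reduces to 0 (Buchberger's first criterion).
Every S-polynomial of the final basis reduces to 0, so we have a Gröbner basis.
Inter-reduce: drop elements whose leading term is divisible by another's, tail-reduce, and make monic.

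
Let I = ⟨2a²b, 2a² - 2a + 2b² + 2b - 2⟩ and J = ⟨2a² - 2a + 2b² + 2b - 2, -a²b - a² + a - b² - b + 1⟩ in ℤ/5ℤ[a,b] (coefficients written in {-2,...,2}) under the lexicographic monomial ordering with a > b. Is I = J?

Yes, the ideals are equal.

Since reduced Gröbner bases are canonical representatives of ideals under a given ordering, it suffices to compute and compare them.
Buchberger on the first generating set:
f_1 = 2a²b, LT = a²b.
f_2 = 2a² - 2a + 2b² + 2b - 2, LT = a².

S(f_1,f_2): lcm = a²b. S = ab - b³ - b² + b.
  reduce S modulo (f_1, f_2):
  remainder ab - b³ - b² + b ≠ 0; add g_3 = ab - b³ - b² + b to the basis.

S(f_1,g_3): lcm = a²b. S = ab³ + ab² - ab.
  reduce S modulo (f_1, f_2, g_3):
  remainder b⁵ + 2b⁴ - b³ - 2b² + b ≠ 0; add g_4 = b⁵ + 2b⁴ - b³ - 2b² + b to the basis.

The other S-polynomials (S(f_2,g_3), S(f_1,g_4), S(f_2,g_4), S(g_3,g_4)) all reduce to 0 modulo the current basis, so we have a Gröbner basis.
Inter-reduce: drop elements whose leading term is divisible by another's, tail-reduce, and make monic.
Reduced Gröbner basis: {a² - a + b² + b - 1, ab - b³ - b² + b, b⁵ + 2b⁴ - b³ - 2b² + b}.

Buchberger on the second generating set:
h_1 = 2a² - 2a + 2b² + 2b - 2, LT = a².
h_2 = -a²b - a² + a - b² - b + 1, LT = a²b.

S(h_1,h_2): lcm = a²b. S = -a² - ab + a + b³ - 2b + 1.
  reduce S modulo (h_1, h_2):
  remainder -ab + b³ + b² - b ≠ 0; add k_3 = -ab + b³ + b² - b to the basis.

S(h_1,k_3): lcm = a²b. S = ab³ + ab² - 2ab + b³ + b² - b.
  reduce S modulo (h_1, h_2, k_3):
  remainder b⁵ + 2b⁴ - b³ - 2b² + b ≠ 0; add k_4 = b⁵ + 2b⁴ - b³ - 2b² + b to the basis.

The other S-polynomials (S(h_2,k_3), S(h_1,k_4), S(h_2,k_4), S(k_3,k_4)) all reduce to 0 modulo the current basis, so we have a Gröbner basis.
Inter-reduce: drop elements whose leading term is divisible by another's, tail-reduce, and make monic.
Reduced Gröbner basis: {a² - a + b² + b - 1, ab - b³ - b² + b, b⁵ + 2b⁴ - b³ - 2b² + b}.

These coincide, so the ideals are equal.
The choice of monomial ordering does not affect the verdict — as long as both bases are computed under the same ordering, their equality decides ideal equality.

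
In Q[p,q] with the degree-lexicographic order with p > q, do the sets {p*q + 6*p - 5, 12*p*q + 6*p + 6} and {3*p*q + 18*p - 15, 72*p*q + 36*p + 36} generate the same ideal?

Yes, the ideals are equal.

Two ideals are equal iff their reduced Gröbner bases coincide (the reduced basis is unique for a fixed ordering).
Buchberger on the first generating set:
f_1 = p*q + 6*p - 5, LT = p*q.
f_2 = 12*p*q + 6*p + 6, LT = p*q.

S(f_1,f_2): lcm = p*q. S = 11/2*p - 11/2.
  leading term p: no divisor's leading term divides it; move 11/2*p to the remainder.
  leading term 1: no divisor's leading term divides it; move -11/2 to the remainder.
  remainder 11/2*p - 11/2 ≠ 0; add g_3 = 11/2*p - 11/2 to the basis.

S(f_1,g_3): lcm = p*q. S = 6*p + q - 5.
  leading term p: subtract (12/11)·g_3 from 6*p + q - 5 → q + 1
  leading term q: no divisor's leading term divides it; move q to the remainder.
  leading term 1: no divisor's leading term divides it; move 1 to the remainder.
  remainder q + 1 ≠ 0; add g_4 = q + 1 to the basis.

S(f_2,g_3): lcm = p*q. S = 1/2*p + q + 1/2.
  leading term p: subtract (1/11)·g_3 from 1/2*p + q + 1/2 → q + 1
  leading term q: subtract (1)·g_4 from q + 1 → 0
  remainder 0.

S(f_1,g_4): lcm = p*q. S = 5*p - 5.
  leading term p: subtract (10/11)·g_3 from 5*p - 5 → 0
  remainder 0.

S(f_2,g_4): lcm = p*q. S = -1/2*p + 1/2.
  leading term p: subtract (-1/11)·g_3 from -1/2*p + 1/2 → 0
  remainder 0.

S(g_3,g_4): leading monomials are coprime, so the S-polynomial reduces to 0 (Buchberger's first criterion).
Every S-polynomial of the final basis reduces to 0, so we have a Gröbner basis.
Inter-reduce: drop elements whose leading term is divisible by another's, tail-reduce, and make monic.
Reduced Gröbner basis: {p - 1, q + 1}.

Buchberger on the second generating set:
h_1 = 3*p*q + 18*p - 15, LT = p*q.
h_2 = 72*p*q + 36*p + 36, LT = p*q.

S(h_1,h_2): lcm = p*q. S = 11/2*p - 11/2.
  leading term p: no divisor's leading term divides it; move 11/2*p to the remainder.
  leading term 1: no divisor's leading term divides it; move -11/2 to the remainder.
  remainder 11/2*p - 11/2 ≠ 0; add k_3 = 11/2*p - 11/2 to the basis.

S(h_1,k_3): lcm = p*q. S = 6*p + q - 5.
  leading term p: subtract (12/11)·k_3 from 6*p + q - 5 → q + 1
  leading term q: no divisor's leading term divides it; move q to the remainder.
  leading term 1: no divisor's leading term divides it; move 1 to the remainder.
  remainder q + 1 ≠ 0; add k_4 = q + 1 to the basis.

S(h_2,k_3): lcm = p*q. S = 1/2*p + q + 1/2.
  leading term p: subtract (1/11)·k_3 from 1/2*p + q + 1/2 → q + 1
  leading term q: subtract (1)·k_4 from q + 1 → 0
  remainder 0.

S(h_1,k_4): lcm = p*q. S = 5*p - 5.
  leading term p: subtract (10/11)·k_3 from 5*p - 5 → 0
  remainder 0.

S(h_2,k_4): lcm = p*q. S = -1/2*p + 1/2.
  leading term p: subtract (-1/11)·k_3 from -1/2*p + 1/2 → 0
  remainder 0.

S(k_3,k_4): leading monomials are coprime, so the S-polynomial reduces to 0 (Buchberger's first criterion).
Every S-polynomial of the final basis reduces to 0, so we have a Gröbner basis.
Inter-reduce: drop elements whose leading term is divisible by another's, tail-reduce, and make monic.
Reduced Gröbner basis: {p - 1, q + 1}.

These coincide, so the ideals are equal.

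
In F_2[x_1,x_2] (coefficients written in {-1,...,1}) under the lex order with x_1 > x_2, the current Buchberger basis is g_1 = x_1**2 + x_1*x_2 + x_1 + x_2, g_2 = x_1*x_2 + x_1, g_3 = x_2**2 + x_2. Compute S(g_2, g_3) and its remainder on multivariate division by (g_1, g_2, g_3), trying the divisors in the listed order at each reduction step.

lcm(LM(g_2), LM(g_3)) = x_1*x_2**2.
S = (lcm/LT(g_2))·g_2 − (lcm/LT(g_3))·g_3 = 0.
Reduce S modulo (g_1, g_2, g_3) in that order:
The remainder is 0, so this S-polynomial contributes no new basis element.
This is the inner loop of Buchberger's algorithm — each nonzero remainder becomes a new basis element.

S(g_2, g_3) = 0; remainder on division = 0.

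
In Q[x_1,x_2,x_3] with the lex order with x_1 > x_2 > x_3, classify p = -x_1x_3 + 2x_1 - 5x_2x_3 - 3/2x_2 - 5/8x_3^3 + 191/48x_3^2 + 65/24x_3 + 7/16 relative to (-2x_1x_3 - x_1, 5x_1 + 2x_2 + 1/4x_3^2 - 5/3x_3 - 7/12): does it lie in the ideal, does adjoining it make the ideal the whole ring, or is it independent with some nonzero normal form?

First compute the reduced Gröbner basis of I by Buchberger's algorithm.
f_1 = -2x_1x_3 - x_1, LT = x_1x_3.
f_2 = 5x_1 + 2x_2 + 1/4x_3^2 - 5/3x_3 - 7/12, LT = x_1.

S(f_1,f_2): lcm = x_1x_3. S = 1/2x_1 - 2/5x_2x_3 - 1/20x_3^3 + 1/3x_3^2 + 7/60x_3.
  reduce S modulo (f_1, f_2):
  remainder -2/5x_2x_3 - 1/5x_2 - 1/20x_3^3 + 37/120x_3^2 + 17/60x_3 + 7/120 ≠ 0; add h_3 = -2/5x_2x_3 - 1/5x_2 - 1/20x_3^3 + 37/120x_3^2 + 17/60x_3 + 7/120 to the basis.

The other S-polynomials (S(f_1,h_3), S(f_2,h_3)) all reduce to 0 modulo the current basis, so we have a Gröbner basis.
Inter-reduce: drop elements whose leading term is divisible by another's, tail-reduce, and make monic.
Reduced Gröbner basis: {x_1 + 2/5x_2 + 1/20x_3^2 - 1/3x_3 - 7/60, x_2x_3 + 1/2x_2 + 1/8x_3^3 - 37/48x_3^2 - 17/24x_3 - 7/48}.
Label its elements g_1 = x_1 + 2/5x_2 + 1/20x_3^2 - 1/3x_3 - 7/60, g_2 = x_2x_3 + 1/2x_2 + 1/8x_3^3 - 37/48x_3^2 - 17/24x_3 - 7/48.

Reduce p = -x_1x_3 + 2x_1 - 5x_2x_3 - 3/2x_2 - 5/8x_3^3 + 191/48x_3^2 + 65/24x_3 + 7/16 modulo G:
  leading term x_1x_3: subtract (-x_3)·g_1 from -x_1x_3 + 2x_1 - 5x_2x_3 - 3/2x_2 - 5/8x_3^3 + 191/48x_3^2 + 65/24x_3 + 7/16 → 2x_1 - 23/5x_2x_3 - 3/2x_2 - 23/40x_3^3 + 175/48x_3^2 + 311/120x_3 + 7/16
  leading term x_1: subtract (2)·g_1 from 2x_1 - 23/5x_2x_3 - 3/2x_2 - 23/40x_3^3 + 175/48x_3^2 + 311/120x_3 + 7/16 → -23/5x_2x_3 - 23/10x_2 - 23/40x_3^3 + 851/240x_3^2 + 391/120x_3 + 161/240
  leading term x_2x_3: subtract (-23/5)·g_2 from -23/5x_2x_3 - 23/10x_2 - 23/40x_3^3 + 851/240x_3^2 + 391/120x_3 + 161/240 → 0
  normal form = 0.
Since the normal form is 0, p ∈ I.

-x_1x_3 + 2x_1 - 5x_2x_3 - 3/2x_2 - 5/8x_3^3 + 191/48x_3^2 + 65/24x_3 + 7/16 lies in I (it reduces to 0).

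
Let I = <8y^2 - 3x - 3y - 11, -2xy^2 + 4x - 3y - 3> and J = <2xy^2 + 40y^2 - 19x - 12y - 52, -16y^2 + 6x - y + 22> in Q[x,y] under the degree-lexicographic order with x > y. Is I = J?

Equality of ideals is decidable: compute both reduced Gröbner bases (unique for the ordering) and check whether they agree.
Buchberger on the first generating set:
f_1 = 8y^2 - 3x - 3y - 11, LT = y^2.
f_2 = -2xy^2 + 4x - 3y - 3, LT = xy^2.

S(f_1,f_2): lcm = xy^2. S = -3/8x^2 - 3/8xy + 5/8x - 3/2y - 3/2.
  leading term x^2: no divisor's leading term divides it; move -3/8x^2 to the remainder.
  leading term xy: no divisor's leading term divides it; move -3/8xy to the remainder.
  leading term x: no divisor's leading term divides it; move 5/8x to the remainder.
  leading term y: no divisor's leading term divides it; move -3/2y to the remainder.
  leading term 1: no divisor's leading term divides it; move -3/2 to the remainder.
  remainder -3/8x^2 - 3/8xy + 5/8x - 3/2y - 3/2 ≠ 0; add g_3 = -3/8x^2 - 3/8xy + 5/8x - 3/2y - 3/2 to the basis.

The other S-polynomials (S(f_1,g_3), S(f_2,g_3)) all reduce to 0 modulo the current basis, so we have a Gröbner basis.
Inter-reduce: drop elements whose leading term is divisible by another's, tail-reduce, and make monic.
Reduced Gröbner basis: {x^2 + xy - 5/3x + 4y + 4, y^2 - 3/8x - 3/8y - 11/8}.

Buchberger on the second generating set:
h_1 = 2xy^2 + 40y^2 - 19x - 12y - 52, LT = xy^2.
h_2 = -16y^2 + 6x - y + 22, LT = y^2.

S(h_1,h_2): lcm = xy^2. S = 3/8x^2 - 1/16xy + 20y^2 - 65/8x - 6y - 26.
  leading term x^2: no divisor's leading term divides it; move 3/8x^2 to the remainder.
  leading term xy: no divisor's leading term divides it; move -1/16xy to the remainder.
  leading term y^2: subtract (-5/4)·h_2 from 20y^2 - 65/8x - 6y - 26 → -5/8x - 29/4y + 3/2
  leading term x: no divisor's leading term divides it; move -5/8x to the remainder.
  leading term y: no divisor's leading term divides it; move -29/4y to the remainder.
  leading term 1: no divisor's leading term divides it; move 3/2 to the remainder.
  remainder 3/8x^2 - 1/16xy - 5/8x - 29/4y + 3/2 ≠ 0; add k_3 = 3/8x^2 - 1/16xy - 5/8x - 29/4y + 3/2 to the basis.

The other S-polynomials (S(h_1,k_3), S(h_2,k_3)) all reduce to 0 modulo the current basis, so we have a Gröbner basis.
Inter-reduce: drop elements whose leading term is divisible by another's, tail-reduce, and make monic.
Reduced Gröbner basis: {x^2 - 1/6xy - 5/3x - 58/3y + 4, y^2 - 3/8x + 1/16y - 11/8}.

These differ, so the ideals are not equal.
The choice of monomial ordering does not affect the verdict — as long as both bases are computed under the same ordering, their equality decides ideal equality.

No, the ideals differ.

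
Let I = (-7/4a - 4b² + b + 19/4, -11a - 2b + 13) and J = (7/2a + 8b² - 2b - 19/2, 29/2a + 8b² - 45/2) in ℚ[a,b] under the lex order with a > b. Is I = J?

Yes, the ideals are equal.

Equality of ideals is decidable: compute both reduced Gröbner bases (unique for the ordering) and check whether they agree.
Buchberger on the first generating set:
f_1 = -7/4a - 4b² + b + 19/4, LT = a.
f_2 = -11a - 2b + 13, LT = a.

S(f_1,f_2): lcm = a. S = 16/7b² - 58/77b - 118/77.
  leading term b²: no divisor's leading term divides it; move 16/7b² to the remainder.
  leading term b: no divisor's leading term divides it; move -58/77b to the remainder.
  leading term 1: no divisor's leading term divides it; move -118/77 to the remainder.
  remainder 16/7b² - 58/77b - 118/77 ≠ 0; add g_3 = 16/7b² - 58/77b - 118/77 to the basis.

The other S-polynomials (S(f_1,g_3), S(f_2,g_3)) all reduce to 0 modulo the current basis, so we have a Gröbner basis.
Inter-reduce: drop elements whose leading term is divisible by another's, tail-reduce, and make monic.
Reduced Gröbner basis: {a + 2/11b - 13/11, b² - 29/88b - 59/88}.

Buchberger on the second generating set:
h_1 = 7/2a + 8b² - 2b - 19/2, LT = a.
h_2 = 29/2a + 8b² - 45/2, LT = a.

S(h_1,h_2): lcm = a. S = 352/203b² - 4/7b - 236/203.
  leading term b²: no divisor's leading term divides it; move 352/203b² to the remainder.
  leading term b: no divisor's leading term divides it; move -4/7b to the remainder.
  leading term 1: no divisor's leading term divides it; move -236/203 to the remainder.
  remainder 352/203b² - 4/7b - 236/203 ≠ 0; add k_3 = 352/203b² - 4/7b - 236/203 to the basis.

The other S-polynomials (S(h_1,k_3), S(h_2,k_3)) all reduce to 0 modulo the current basis, so we have a Gröbner basis.
Inter-reduce: drop elements whose leading term is divisible by another's, tail-reduce, and make monic.
Reduced Gröbner basis: {a + 2/11b - 13/11, b² - 29/88b - 59/88}.

The two bases agree; hence the ideals are identical.
The same test decides containment: I ⊆ J iff every generator of I reduces to 0 modulo a Gröbner basis of J.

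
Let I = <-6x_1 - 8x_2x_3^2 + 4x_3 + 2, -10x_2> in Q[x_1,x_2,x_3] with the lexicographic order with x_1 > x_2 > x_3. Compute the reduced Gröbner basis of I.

f_1 = -6x_1 - 8x_2x_3^2 + 4x_3 + 2, LT = x_1.
f_2 = -10x_2, LT = x_2.

The S-polynomials (S(f_1,f_2)) all reduce to 0 modulo the current basis, so we have a Gröbner basis.

G = {x_1 - 2/3x_3 - 1/3, x_2}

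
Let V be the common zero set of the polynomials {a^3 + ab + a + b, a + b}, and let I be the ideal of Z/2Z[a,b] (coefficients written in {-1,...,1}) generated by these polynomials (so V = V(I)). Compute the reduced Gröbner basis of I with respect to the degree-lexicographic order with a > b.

G = {b^3 + b^2, a + b}

This is the nonlinear analogue of row-reducing a linear system.

f_1 = a^3 + ab + a + b, LT = a^3.
f_2 = a + b, LT = a.

S(f_1,f_2): lcm = a^3. S = a^2b + ab + a + b.
  leading term a^2b: subtract (ab)·f_2 from a^2b + ab + a + b → ab^2 + ab + a + b
  leading term ab^2: subtract (b^2)·f_2 from ab^2 + ab + a + b → b^3 + ab + a + b
  leading term b^3: no divisor's leading term divides it; move b^3 to the remainder.
  leading term ab: subtract (b)·f_2 from ab + a + b → b^2 + a + b
  leading term b^2: no divisor's leading term divides it; move b^2 to the remainder.
  leading term a: subtract (1)·f_2 from a + b → 0
  remainder b^3 + b^2 ≠ 0; add g_3 = b^3 + b^2 to the basis.

The other S-polynomials (S(f_1,g_3), S(f_2,g_3)) all reduce to 0 modulo the current basis, so we have a Gröbner basis.
Inter-reduce: drop elements whose leading term is divisible by another's, tail-reduce, and make monic.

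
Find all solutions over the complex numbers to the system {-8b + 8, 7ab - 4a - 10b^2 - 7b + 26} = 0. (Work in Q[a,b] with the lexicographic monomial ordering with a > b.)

{(-3, 1)}

Compute a lex Gröbner basis by Buchberger's algorithm.
f_1 = -8b + 8, LT = b.
f_2 = 7ab - 4a - 10b^2 - 7b + 26, LT = ab.

S(f_1,f_2): lcm = ab. S = -3/7a + 10/7b^2 + b - 26/7.
  reduce S modulo (f_1, f_2):
  remainder -3/7a - 9/7 ≠ 0; add h_3 = -3/7a - 9/7 to the basis.

The other S-polynomials (S(f_1,h_3), S(f_2,h_3)) all reduce to 0 modulo the current basis, so we have a Gröbner basis.
Inter-reduce: drop elements whose leading term is divisible by another's, tail-reduce, and make monic.
Reduced Gröbner basis: {a + 3, b - 1}.

A lex Gröbner basis eliminates variables successively. Here b - 1 depends only on b, with roots {1}; lifting each root through the earlier basis elements recovers the full solutions.
  b = 1: the earlier basis element becomes a + 3 = 0, giving a = -3 — point (-3, 1).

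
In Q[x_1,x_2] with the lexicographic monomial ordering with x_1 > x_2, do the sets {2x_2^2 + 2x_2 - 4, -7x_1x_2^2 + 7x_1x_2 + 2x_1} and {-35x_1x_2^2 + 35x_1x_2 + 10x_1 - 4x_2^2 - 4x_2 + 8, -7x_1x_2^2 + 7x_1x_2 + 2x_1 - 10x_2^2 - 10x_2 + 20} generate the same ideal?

Yes, the ideals are equal.

Two ideals are equal iff their reduced Gröbner bases coincide (the reduced basis is unique for a fixed ordering).
Buchberger on the first generating set:
f_1 = 2x_2^2 + 2x_2 - 4, LT = x_2^2.
f_2 = -7x_1x_2^2 + 7x_1x_2 + 2x_1, LT = x_1x_2^2.

S(f_1,f_2): lcm = x_1x_2^2. S = 2x_1x_2 - 12/7x_1.
  leading term x_1x_2: no divisor's leading term divides it; move 2x_1x_2 to the remainder.
  leading term x_1: no divisor's leading term divides it; move -12/7x_1 to the remainder.
  remainder 2x_1x_2 - 12/7x_1 ≠ 0; add g_3 = 2x_1x_2 - 12/7x_1 to the basis.

S(f_1,g_3): lcm = x_1x_2^2. S = 13/7x_1x_2 - 2x_1.
  leading term x_1x_2: subtract (13/14)·g_3 from 13/7x_1x_2 - 2x_1 → -20/49x_1
  leading term x_1: no divisor's leading term divides it; move -20/49x_1 to the remainder.
  remainder -20/49x_1 ≠ 0; add g_4 = -20/49x_1 to the basis.

S(f_2,g_3): lcm = x_1x_2^2. S = -1/7x_1x_2 - 2/7x_1.
  leading term x_1x_2: subtract (-1/14)·g_3 from -1/7x_1x_2 - 2/7x_1 → -20/49x_1
  leading term x_1: subtract (1)·g_4 from -20/49x_1 → 0
  remainder 0.

S(f_1,g_4): leading monomials are coprime, so the S-polynomial reduces to 0 (Buchberger's first criterion).
S(f_2,g_4): lcm = x_1x_2^2. S = -x_1x_2 - 2/7x_1.
  leading term x_1x_2: subtract (-1/2)·g_3 from -x_1x_2 - 2/7x_1 → -8/7x_1
  leading term x_1: subtract (14/5)·g_4 from -8/7x_1 → 0
  remainder 0.

S(g_3,g_4): lcm = x_1x_2. S = -6/7x_1.
  leading term x_1: subtract (21/10)·g_4 from -6/7x_1 → 0
  remainder 0.

Every S-polynomial of the final basis reduces to 0, so we have a Gröbner basis.
Inter-reduce: drop elements whose leading term is divisible by another's, tail-reduce, and make monic.
Reduced Gröbner basis: {x_1, x_2^2 + x_2 - 2}.

Buchberger on the second generating set:
h_1 = -35x_1x_2^2 + 35x_1x_2 + 10x_1 - 4x_2^2 - 4x_2 + 8, LT = x_1x_2^2.
h_2 = -7x_1x_2^2 + 7x_1x_2 + 2x_1 - 10x_2^2 - 10x_2 + 20, LT = x_1x_2^2.

S(h_1,h_2): lcm = x_1x_2^2. S = -46/35x_2^2 - 46/35x_2 + 92/35.
  leading term x_2^2: no divisor's leading term divides it; move -46/35x_2^2 to the remainder.
  leading term x_2: no divisor's leading term divides it; move -46/35x_2 to the remainder.
  leading term 1: no divisor's leading term divides it; move 92/35 to the remainder.
  remainder -46/35x_2^2 - 46/35x_2 + 92/35 ≠ 0; add k_3 = -46/35x_2^2 - 46/35x_2 + 92/35 to the basis.

S(h_1,k_3): lcm = x_1x_2^2. S = -2x_1x_2 + 12/7x_1 + 4/35x_2^2 + 4/35x_2 - 8/35.
  leading term x_1x_2: no divisor's leading term divides it; move -2x_1x_2 to the remainder.
  leading term x_1: no divisor's leading term divides it; move 12/7x_1 to the remainder.
  leading term x_2^2: subtract (-2/23)·k_3 from 4/35x_2^2 + 4/35x_2 - 8/35 → 0
  remainder -2x_1x_2 + 12/7x_1 ≠ 0; add k_4 = -2x_1x_2 + 12/7x_1 to the basis.

S(h_2,k_3): lcm = x_1x_2^2. S = -2x_1x_2 + 12/7x_1 + 10/7x_2^2 + 10/7x_2 - 20/7.
  leading term x_1x_2: subtract (1)·k_4 from -2x_1x_2 + 12/7x_1 + 10/7x_2^2 + 10/7x_2 - 20/7 → 10/7x_2^2 + 10/7x_2 - 20/7
  leading term x_2^2: subtract (-25/23)·k_3 from 10/7x_2^2 + 10/7x_2 - 20/7 → 0
  remainder 0.

S(h_1,k_4): lcm = x_1x_2^2. S = -1/7x_1x_2 - 2/7x_1 + 4/35x_2^2 + 4/35x_2 - 8/35.
  leading term x_1x_2: subtract (1/14)·k_4 from -1/7x_1x_2 - 2/7x_1 + 4/35x_2^2 + 4/35x_2 - 8/35 → -20/49x_1 + 4/35x_2^2 + 4/35x_2 - 8/35
  leading term x_1: no divisor's leading term divides it; move -20/49x_1 to the remainder.
  leading term x_2^2: subtract (-2/23)·k_3 from 4/35x_2^2 + 4/35x_2 - 8/35 → 0
  remainder -20/49x_1 ≠ 0; add k_5 = -20/49x_1 to the basis.

S(h_2,k_4): lcm = x_1x_2^2. S = -1/7x_1x_2 - 2/7x_1 + 10/7x_2^2 + 10/7x_2 - 20/7.
  leading term x_1x_2: subtract (1/14)·k_4 from -1/7x_1x_2 - 2/7x_1 + 10/7x_2^2 + 10/7x_2 - 20/7 → -20/49x_1 + 10/7x_2^2 + 10/7x_2 - 20/7
  leading term x_1: subtract (1)·k_5 from -20/49x_1 + 10/7x_2^2 + 10/7x_2 - 20/7 → 10/7x_2^2 + 10/7x_2 - 20/7
  leading term x_2^2: subtract (-25/23)·k_3 from 10/7x_2^2 + 10/7x_2 - 20/7 → 0
  remainder 0.

S(k_3,k_4): lcm = x_1x_2^2. S = 13/7x_1x_2 - 2x_1.
  leading term x_1x_2: subtract (-13/14)·k_4 from 13/7x_1x_2 - 2x_1 → -20/49x_1
  leading term x_1: subtract (1)·k_5 from -20/49x_1 → 0
  remainder 0.

S(h_1,k_5): lcm = x_1x_2^2. S = -x_1x_2 - 2/7x_1 + 4/35x_2^2 + 4/35x_2 - 8/35.
  leading term x_1x_2: subtract (1/2)·k_4 from -x_1x_2 - 2/7x_1 + 4/35x_2^2 + 4/35x_2 - 8/35 → -8/7x_1 + 4/35x_2^2 + 4/35x_2 - 8/35
  leading term x_1: subtract (14/5)·k_5 from -8/7x_1 + 4/35x_2^2 + 4/35x_2 - 8/35 → 4/35x_2^2 + 4/35x_2 - 8/35
  leading term x_2^2: subtract (-2/23)·k_3 from 4/35x_2^2 + 4/35x_2 - 8/35 → 0
  remainder 0.

S(h_2,k_5): lcm = x_1x_2^2. S = -x_1x_2 - 2/7x_1 + 10/7x_2^2 + 10/7x_2 - 20/7.
  leading term x_1x_2: subtract (1/2)·k_4 from -x_1x_2 - 2/7x_1 + 10/7x_2^2 + 10/7x_2 - 20/7 → -8/7x_1 + 10/7x_2^2 + 10/7x_2 - 20/7
  leading term x_1: subtract (14/5)·k_5 from -8/7x_1 + 10/7x_2^2 + 10/7x_2 - 20/7 → 10/7x_2^2 + 10/7x_2 - 20/7
  leading term x_2^2: subtract (-25/23)·k_3 from 10/7x_2^2 + 10/7x_2 - 20/7 → 0
  remainder 0.

S(k_3,k_5): leading monomials are coprime, so the S-polynomial reduces to 0 (Buchberger's first criterion).
S(k_4,k_5): lcm = x_1x_2. S = -6/7x_1.
  leading term x_1: subtract (21/10)·k_5 from -6/7x_1 → 0
  remainder 0.

Every S-polynomial of the final basis reduces to 0, so we have a Gröbner basis.
Inter-reduce: drop elements whose leading term is divisible by another's, tail-reduce, and make monic.
Reduced Gröbner basis: {x_1, x_2^2 + x_2 - 2}.

These coincide, so the ideals are equal.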